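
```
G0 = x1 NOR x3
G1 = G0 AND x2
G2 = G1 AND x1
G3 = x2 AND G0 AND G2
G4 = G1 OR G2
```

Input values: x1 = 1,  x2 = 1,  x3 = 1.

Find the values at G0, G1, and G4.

G0 = 0, G1 = 0, G4 = 0

G0 = x1 NOR x3 = 1 NOR 1 = 0
G1 = G0 AND x2 = 0 AND 1 = 0
G2 = G1 AND x1 = 0 AND 1 = 0
G4 = G1 OR G2 = 0 OR 0 = 0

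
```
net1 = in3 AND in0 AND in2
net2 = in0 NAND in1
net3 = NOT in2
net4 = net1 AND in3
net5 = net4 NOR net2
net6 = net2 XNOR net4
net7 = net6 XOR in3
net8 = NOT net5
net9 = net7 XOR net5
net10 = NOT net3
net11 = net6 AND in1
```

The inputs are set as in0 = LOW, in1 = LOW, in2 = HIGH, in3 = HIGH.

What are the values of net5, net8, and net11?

net1 = in3 AND in0 AND in2 = HIGH AND LOW AND HIGH = LOW
net2 = in0 NAND in1 = LOW NAND LOW = HIGH
net4 = net1 AND in3 = LOW AND HIGH = LOW
net5 = net4 NOR net2 = LOW NOR HIGH = LOW
net6 = net2 XNOR net4 = HIGH XNOR LOW = LOW
net8 = NOT net5 = NOT LOW = HIGH
net11 = net6 AND in1 = LOW AND LOW = LOW

net5 = LOW, net8 = HIGH, net11 = LOW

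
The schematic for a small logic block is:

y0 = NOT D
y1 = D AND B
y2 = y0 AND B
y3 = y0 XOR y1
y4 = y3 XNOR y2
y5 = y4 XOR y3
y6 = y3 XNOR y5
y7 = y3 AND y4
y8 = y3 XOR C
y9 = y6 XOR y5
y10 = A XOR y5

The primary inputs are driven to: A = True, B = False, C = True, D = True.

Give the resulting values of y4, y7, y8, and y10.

y4 = True; y7 = False; y8 = True; y10 = False

y0 = NOT D = NOT True = False
y1 = D AND B = True AND False = False
y2 = y0 AND B = False AND False = False
y3 = y0 XOR y1 = False XOR False = False
y4 = y3 XNOR y2 = False XNOR False = True
y5 = y4 XOR y3 = True XOR False = True
y7 = y3 AND y4 = False AND True = False
y8 = y3 XOR C = False XOR True = True
y10 = A XOR y5 = True XOR True = False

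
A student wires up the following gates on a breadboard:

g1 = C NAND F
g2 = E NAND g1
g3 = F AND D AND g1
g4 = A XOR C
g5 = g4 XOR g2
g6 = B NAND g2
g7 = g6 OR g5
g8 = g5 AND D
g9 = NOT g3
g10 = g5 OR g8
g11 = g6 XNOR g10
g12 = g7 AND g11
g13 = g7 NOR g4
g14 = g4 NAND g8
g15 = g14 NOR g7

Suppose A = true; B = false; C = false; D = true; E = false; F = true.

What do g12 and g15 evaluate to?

g12 = false  g15 = false

g1 = C NAND F = false NAND true = true
g2 = E NAND g1 = false NAND true = true
g4 = A XOR C = true XOR false = true
g5 = g4 XOR g2 = true XOR true = false
g6 = B NAND g2 = false NAND true = true
g7 = g6 OR g5 = true OR false = true
g8 = g5 AND D = false AND true = false
g10 = g5 OR g8 = false OR false = false
g11 = g6 XNOR g10 = true XNOR false = false
g12 = g7 AND g11 = true AND false = false
g14 = g4 NAND g8 = true NAND false = true
g15 = g14 NOR g7 = true NOR true = false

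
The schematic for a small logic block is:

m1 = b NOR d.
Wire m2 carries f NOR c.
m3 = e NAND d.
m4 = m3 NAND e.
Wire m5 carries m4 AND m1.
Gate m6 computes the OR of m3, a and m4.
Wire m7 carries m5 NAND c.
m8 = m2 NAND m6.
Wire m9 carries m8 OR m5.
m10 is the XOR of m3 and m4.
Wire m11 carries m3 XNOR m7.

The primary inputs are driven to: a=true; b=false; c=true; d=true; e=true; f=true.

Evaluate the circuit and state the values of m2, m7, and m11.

m2 = false; m7 = true; m11 = false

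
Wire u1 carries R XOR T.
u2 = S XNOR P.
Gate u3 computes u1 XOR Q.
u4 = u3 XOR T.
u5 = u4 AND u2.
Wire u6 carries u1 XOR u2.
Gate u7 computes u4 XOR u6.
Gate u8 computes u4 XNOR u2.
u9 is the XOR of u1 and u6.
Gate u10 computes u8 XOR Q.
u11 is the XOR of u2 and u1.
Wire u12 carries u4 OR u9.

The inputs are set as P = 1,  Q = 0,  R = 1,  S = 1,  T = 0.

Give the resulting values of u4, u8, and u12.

u4 = 1, u8 = 1, u12 = 1

u1 = R XOR T = 1 XOR 0 = 1
u2 = S XNOR P = 1 XNOR 1 = 1
u3 = u1 XOR Q = 1 XOR 0 = 1
u4 = u3 XOR T = 1 XOR 0 = 1
u6 = u1 XOR u2 = 1 XOR 1 = 0
u8 = u4 XNOR u2 = 1 XNOR 1 = 1
u9 = u1 XOR u6 = 1 XOR 0 = 1
u12 = u4 OR u9 = 1 OR 1 = 1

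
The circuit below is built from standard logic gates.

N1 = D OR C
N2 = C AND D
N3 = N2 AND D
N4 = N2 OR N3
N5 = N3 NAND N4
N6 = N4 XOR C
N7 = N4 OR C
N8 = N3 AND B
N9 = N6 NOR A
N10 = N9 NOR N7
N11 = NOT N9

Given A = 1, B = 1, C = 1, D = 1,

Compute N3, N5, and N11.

N2 = C AND D = 1 AND 1 = 1
N3 = N2 AND D = 1 AND 1 = 1
N4 = N2 OR N3 = 1 OR 1 = 1
N5 = N3 NAND N4 = 1 NAND 1 = 0
N6 = N4 XOR C = 1 XOR 1 = 0
N9 = N6 NOR A = 0 NOR 1 = 0
N11 = NOT N9 = NOT 0 = 1

N3 = 1; N5 = 0; N11 = 1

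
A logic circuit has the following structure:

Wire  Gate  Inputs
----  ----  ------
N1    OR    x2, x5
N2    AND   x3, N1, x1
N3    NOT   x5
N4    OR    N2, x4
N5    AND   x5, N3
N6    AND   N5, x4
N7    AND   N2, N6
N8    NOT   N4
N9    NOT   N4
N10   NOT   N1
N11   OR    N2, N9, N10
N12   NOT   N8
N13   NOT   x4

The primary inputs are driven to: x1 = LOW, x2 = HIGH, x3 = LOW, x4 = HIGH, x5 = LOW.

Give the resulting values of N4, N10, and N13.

N1 = x2 OR x5 = HIGH OR LOW = HIGH
N2 = x3 AND N1 AND x1 = LOW AND HIGH AND LOW = LOW
N4 = N2 OR x4 = LOW OR HIGH = HIGH
N10 = NOT N1 = NOT HIGH = LOW
N13 = NOT x4 = NOT HIGH = LOW

N4 = HIGH; N10 = LOW; N13 = LOW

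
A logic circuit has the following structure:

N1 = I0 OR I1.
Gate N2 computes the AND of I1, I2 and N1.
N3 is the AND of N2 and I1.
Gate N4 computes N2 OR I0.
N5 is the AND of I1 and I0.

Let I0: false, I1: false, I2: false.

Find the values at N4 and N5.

N1 = I0 OR I1 = false OR false = false
N2 = I1 AND I2 AND N1 = false AND false AND false = false
N4 = N2 OR I0 = false OR false = false
N5 = I1 AND I0 = false AND false = false

N4 = false; N5 = false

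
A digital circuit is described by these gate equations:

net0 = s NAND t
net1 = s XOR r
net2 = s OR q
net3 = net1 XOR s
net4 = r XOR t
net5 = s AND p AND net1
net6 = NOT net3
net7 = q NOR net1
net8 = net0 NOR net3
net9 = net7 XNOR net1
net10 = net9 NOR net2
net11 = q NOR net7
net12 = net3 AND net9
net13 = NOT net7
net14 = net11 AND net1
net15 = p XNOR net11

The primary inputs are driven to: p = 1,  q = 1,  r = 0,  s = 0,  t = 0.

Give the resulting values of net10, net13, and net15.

net1 = s XOR r = 0 XOR 0 = 0
net2 = s OR q = 0 OR 1 = 1
net7 = q NOR net1 = 1 NOR 0 = 0
net9 = net7 XNOR net1 = 0 XNOR 0 = 1
net10 = net9 NOR net2 = 1 NOR 1 = 0
net11 = q NOR net7 = 1 NOR 0 = 0
net13 = NOT net7 = NOT 0 = 1
net15 = p XNOR net11 = 1 XNOR 0 = 0

net10 = 0, net13 = 1, net15 = 0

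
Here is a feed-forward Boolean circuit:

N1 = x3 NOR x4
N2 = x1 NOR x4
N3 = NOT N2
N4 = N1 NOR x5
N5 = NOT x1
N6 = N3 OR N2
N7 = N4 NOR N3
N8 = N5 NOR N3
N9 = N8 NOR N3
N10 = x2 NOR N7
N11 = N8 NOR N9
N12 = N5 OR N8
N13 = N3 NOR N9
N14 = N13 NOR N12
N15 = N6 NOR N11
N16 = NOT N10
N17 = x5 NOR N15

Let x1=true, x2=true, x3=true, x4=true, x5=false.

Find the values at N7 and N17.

N7 = false; N17 = true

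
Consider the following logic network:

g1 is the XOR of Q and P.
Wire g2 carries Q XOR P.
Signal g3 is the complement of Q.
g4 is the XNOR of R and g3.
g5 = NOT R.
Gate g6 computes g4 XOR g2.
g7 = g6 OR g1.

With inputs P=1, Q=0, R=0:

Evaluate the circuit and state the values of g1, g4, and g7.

g1 = 1, g4 = 0, g7 = 1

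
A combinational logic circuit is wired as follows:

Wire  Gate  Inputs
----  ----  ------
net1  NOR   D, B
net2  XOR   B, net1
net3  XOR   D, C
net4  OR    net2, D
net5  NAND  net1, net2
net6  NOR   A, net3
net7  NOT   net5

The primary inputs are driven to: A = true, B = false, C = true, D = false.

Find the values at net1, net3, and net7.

net1 = true  net3 = true  net7 = true

net1 = D NOR B = false NOR false = true
net2 = B XOR net1 = false XOR true = true
net3 = D XOR C = false XOR true = true
net5 = net1 NAND net2 = true NAND true = false
net7 = NOT net5 = NOT false = true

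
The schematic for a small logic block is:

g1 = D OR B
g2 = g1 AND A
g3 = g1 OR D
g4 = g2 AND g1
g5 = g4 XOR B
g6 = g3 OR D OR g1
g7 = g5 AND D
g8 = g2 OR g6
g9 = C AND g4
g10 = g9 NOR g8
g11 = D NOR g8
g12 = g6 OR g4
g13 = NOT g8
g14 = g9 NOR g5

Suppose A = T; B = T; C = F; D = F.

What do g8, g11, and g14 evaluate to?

g1 = D OR B = F OR T = T
g2 = g1 AND A = T AND T = T
g3 = g1 OR D = T OR F = T
g4 = g2 AND g1 = T AND T = T
g5 = g4 XOR B = T XOR T = F
g6 = g3 OR D OR g1 = T OR F OR T = T
g8 = g2 OR g6 = T OR T = T
g9 = C AND g4 = F AND T = F
g11 = D NOR g8 = F NOR T = F
g14 = g9 NOR g5 = F NOR F = T

g8 = T, g11 = F, g14 = T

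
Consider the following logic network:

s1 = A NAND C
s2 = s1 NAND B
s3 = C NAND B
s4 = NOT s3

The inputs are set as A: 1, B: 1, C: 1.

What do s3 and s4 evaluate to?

s3 = C NAND B = 1 NAND 1 = 0
s4 = NOT s3 = NOT 0 = 1

s3 = 0, s4 = 1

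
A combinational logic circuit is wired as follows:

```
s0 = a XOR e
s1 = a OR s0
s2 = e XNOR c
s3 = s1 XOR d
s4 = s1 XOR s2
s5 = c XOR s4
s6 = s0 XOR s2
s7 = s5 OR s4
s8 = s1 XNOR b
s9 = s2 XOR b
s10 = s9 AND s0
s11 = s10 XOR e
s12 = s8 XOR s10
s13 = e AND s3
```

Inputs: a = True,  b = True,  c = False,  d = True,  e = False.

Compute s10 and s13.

s10 = False; s13 = False

s0 = a XOR e = True XOR False = True
s1 = a OR s0 = True OR True = True
s2 = e XNOR c = False XNOR False = True
s3 = s1 XOR d = True XOR True = False
s9 = s2 XOR b = True XOR True = False
s10 = s9 AND s0 = False AND True = False
s13 = e AND s3 = False AND False = False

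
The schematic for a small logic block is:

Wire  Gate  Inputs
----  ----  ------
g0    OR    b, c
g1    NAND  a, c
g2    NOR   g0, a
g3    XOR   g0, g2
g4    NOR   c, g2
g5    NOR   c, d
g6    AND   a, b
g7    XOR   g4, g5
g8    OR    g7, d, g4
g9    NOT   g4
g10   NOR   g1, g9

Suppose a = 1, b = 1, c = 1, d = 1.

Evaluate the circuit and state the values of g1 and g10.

g0 = b OR c = 1 OR 1 = 1
g1 = a NAND c = 1 NAND 1 = 0
g2 = g0 NOR a = 1 NOR 1 = 0
g4 = c NOR g2 = 1 NOR 0 = 0
g9 = NOT g4 = NOT 0 = 1
g10 = g1 NOR g9 = 0 NOR 1 = 0

g1 = 0, g10 = 0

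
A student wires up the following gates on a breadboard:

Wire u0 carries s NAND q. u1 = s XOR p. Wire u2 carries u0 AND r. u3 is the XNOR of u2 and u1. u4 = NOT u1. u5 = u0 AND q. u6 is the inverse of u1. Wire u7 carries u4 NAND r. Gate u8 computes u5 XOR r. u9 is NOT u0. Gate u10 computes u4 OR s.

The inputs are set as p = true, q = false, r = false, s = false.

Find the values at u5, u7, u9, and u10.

u0 = s NAND q = false NAND false = true
u1 = s XOR p = false XOR true = true
u4 = NOT u1 = NOT true = false
u5 = u0 AND q = true AND false = false
u7 = u4 NAND r = false NAND false = true
u9 = NOT u0 = NOT true = false
u10 = u4 OR s = false OR false = false

u5 = false, u7 = true, u9 = false, u10 = false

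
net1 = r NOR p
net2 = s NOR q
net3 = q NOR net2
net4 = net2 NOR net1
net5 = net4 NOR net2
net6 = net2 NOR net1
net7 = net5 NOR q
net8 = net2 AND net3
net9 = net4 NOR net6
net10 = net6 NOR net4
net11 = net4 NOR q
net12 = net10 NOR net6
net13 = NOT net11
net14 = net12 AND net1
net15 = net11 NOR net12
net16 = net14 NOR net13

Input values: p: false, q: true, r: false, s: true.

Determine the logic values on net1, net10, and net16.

net1 = r NOR p = false NOR false = true
net2 = s NOR q = true NOR true = false
net4 = net2 NOR net1 = false NOR true = false
net6 = net2 NOR net1 = false NOR true = false
net10 = net6 NOR net4 = false NOR false = true
net11 = net4 NOR q = false NOR true = false
net12 = net10 NOR net6 = true NOR false = false
net13 = NOT net11 = NOT false = true
net14 = net12 AND net1 = false AND true = false
net16 = net14 NOR net13 = false NOR true = false

net1 = true, net10 = true, net16 = false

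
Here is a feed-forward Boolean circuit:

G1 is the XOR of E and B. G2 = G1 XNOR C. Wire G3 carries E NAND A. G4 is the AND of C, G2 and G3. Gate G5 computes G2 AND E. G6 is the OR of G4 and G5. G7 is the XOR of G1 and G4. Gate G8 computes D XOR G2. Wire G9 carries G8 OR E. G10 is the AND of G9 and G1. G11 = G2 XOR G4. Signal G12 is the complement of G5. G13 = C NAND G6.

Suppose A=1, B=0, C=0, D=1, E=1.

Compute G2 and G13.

G1 = E XOR B = 1 XOR 0 = 1
G2 = G1 XNOR C = 1 XNOR 0 = 0
G3 = E NAND A = 1 NAND 1 = 0
G4 = C AND G2 AND G3 = 0 AND 0 AND 0 = 0
G5 = G2 AND E = 0 AND 1 = 0
G6 = G4 OR G5 = 0 OR 0 = 0
G13 = C NAND G6 = 0 NAND 0 = 1

G2 = 0, G13 = 1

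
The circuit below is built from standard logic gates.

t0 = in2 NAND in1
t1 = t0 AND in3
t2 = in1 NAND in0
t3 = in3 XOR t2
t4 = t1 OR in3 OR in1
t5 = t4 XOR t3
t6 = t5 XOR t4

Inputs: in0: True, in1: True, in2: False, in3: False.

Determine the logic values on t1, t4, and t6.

t0 = in2 NAND in1 = False NAND True = True
t1 = t0 AND in3 = True AND False = False
t2 = in1 NAND in0 = True NAND True = False
t3 = in3 XOR t2 = False XOR False = False
t4 = t1 OR in3 OR in1 = False OR False OR True = True
t5 = t4 XOR t3 = True XOR False = True
t6 = t5 XOR t4 = True XOR True = False

t1 = False, t4 = True, t6 = False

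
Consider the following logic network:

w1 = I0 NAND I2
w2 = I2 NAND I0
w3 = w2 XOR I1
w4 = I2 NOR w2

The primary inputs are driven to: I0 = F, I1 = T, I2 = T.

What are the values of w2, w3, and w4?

w2 = I2 NAND I0 = T NAND F = T
w3 = w2 XOR I1 = T XOR T = F
w4 = I2 NOR w2 = T NOR T = F

w2 = T, w3 = F, w4 = F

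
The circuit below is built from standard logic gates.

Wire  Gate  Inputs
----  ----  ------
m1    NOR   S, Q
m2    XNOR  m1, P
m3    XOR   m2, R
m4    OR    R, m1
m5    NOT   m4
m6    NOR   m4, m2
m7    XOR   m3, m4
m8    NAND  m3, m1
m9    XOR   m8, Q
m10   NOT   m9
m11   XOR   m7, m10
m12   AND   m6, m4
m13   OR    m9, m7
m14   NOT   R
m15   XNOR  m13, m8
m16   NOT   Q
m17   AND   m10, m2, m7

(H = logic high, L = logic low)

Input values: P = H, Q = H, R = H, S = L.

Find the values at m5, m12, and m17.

m5 = L; m12 = L; m17 = L

m1 = S NOR Q = L NOR H = L
m2 = m1 XNOR P = L XNOR H = L
m3 = m2 XOR R = L XOR H = H
m4 = R OR m1 = H OR L = H
m5 = NOT m4 = NOT H = L
m6 = m4 NOR m2 = H NOR L = L
m7 = m3 XOR m4 = H XOR H = L
m8 = m3 NAND m1 = H NAND L = H
m9 = m8 XOR Q = H XOR H = L
m10 = NOT m9 = NOT L = H
m12 = m6 AND m4 = L AND H = L
m17 = m10 AND m2 AND m7 = H AND L AND L = L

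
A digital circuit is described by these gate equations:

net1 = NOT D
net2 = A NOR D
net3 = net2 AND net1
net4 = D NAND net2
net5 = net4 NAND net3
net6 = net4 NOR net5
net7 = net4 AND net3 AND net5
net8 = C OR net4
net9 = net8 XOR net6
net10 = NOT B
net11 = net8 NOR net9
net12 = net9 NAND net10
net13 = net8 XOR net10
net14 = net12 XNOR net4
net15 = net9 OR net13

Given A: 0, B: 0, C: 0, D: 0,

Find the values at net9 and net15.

net1 = NOT D = NOT 0 = 1
net2 = A NOR D = 0 NOR 0 = 1
net3 = net2 AND net1 = 1 AND 1 = 1
net4 = D NAND net2 = 0 NAND 1 = 1
net5 = net4 NAND net3 = 1 NAND 1 = 0
net6 = net4 NOR net5 = 1 NOR 0 = 0
net8 = C OR net4 = 0 OR 1 = 1
net9 = net8 XOR net6 = 1 XOR 0 = 1
net10 = NOT B = NOT 0 = 1
net13 = net8 XOR net10 = 1 XOR 1 = 0
net15 = net9 OR net13 = 1 OR 0 = 1

net9 = 1, net15 = 1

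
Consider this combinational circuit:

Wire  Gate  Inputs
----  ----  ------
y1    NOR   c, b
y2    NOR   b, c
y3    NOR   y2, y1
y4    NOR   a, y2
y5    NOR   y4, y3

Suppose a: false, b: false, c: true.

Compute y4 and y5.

y1 = c NOR b = true NOR false = false
y2 = b NOR c = false NOR true = false
y3 = y2 NOR y1 = false NOR false = true
y4 = a NOR y2 = false NOR false = true
y5 = y4 NOR y3 = true NOR true = false

y4 = true  y5 = false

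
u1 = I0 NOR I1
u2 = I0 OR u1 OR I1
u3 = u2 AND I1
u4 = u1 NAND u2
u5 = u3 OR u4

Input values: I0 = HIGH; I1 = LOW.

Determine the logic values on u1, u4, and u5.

u1 = I0 NOR I1 = HIGH NOR LOW = LOW
u2 = I0 OR u1 OR I1 = HIGH OR LOW OR LOW = HIGH
u3 = u2 AND I1 = HIGH AND LOW = LOW
u4 = u1 NAND u2 = LOW NAND HIGH = HIGH
u5 = u3 OR u4 = LOW OR HIGH = HIGH

u1 = LOW, u4 = HIGH, u5 = HIGH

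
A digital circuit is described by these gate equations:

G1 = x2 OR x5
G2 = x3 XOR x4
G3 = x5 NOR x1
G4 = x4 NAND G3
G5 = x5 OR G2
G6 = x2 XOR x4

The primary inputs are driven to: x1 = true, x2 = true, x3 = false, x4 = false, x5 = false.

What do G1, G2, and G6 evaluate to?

G1 = x2 OR x5 = true OR false = true
G2 = x3 XOR x4 = false XOR false = false
G6 = x2 XOR x4 = true XOR false = true

G1 = true; G2 = false; G6 = true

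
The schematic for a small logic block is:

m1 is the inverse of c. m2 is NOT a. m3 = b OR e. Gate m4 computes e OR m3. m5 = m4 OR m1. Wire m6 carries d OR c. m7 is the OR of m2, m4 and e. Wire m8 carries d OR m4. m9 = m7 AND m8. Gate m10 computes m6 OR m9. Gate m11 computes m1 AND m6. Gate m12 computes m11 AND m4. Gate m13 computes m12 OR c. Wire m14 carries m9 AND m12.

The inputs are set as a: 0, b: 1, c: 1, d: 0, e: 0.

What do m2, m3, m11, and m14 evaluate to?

m2 = 1; m3 = 1; m11 = 0; m14 = 0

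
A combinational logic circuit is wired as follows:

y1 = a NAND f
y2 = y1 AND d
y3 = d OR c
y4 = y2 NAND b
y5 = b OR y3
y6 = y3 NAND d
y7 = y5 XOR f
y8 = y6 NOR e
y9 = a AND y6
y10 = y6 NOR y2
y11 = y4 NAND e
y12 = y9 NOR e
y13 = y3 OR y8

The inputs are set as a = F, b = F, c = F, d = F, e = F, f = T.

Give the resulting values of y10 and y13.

y10 = F, y13 = F

y1 = a NAND f = F NAND T = T
y2 = y1 AND d = T AND F = F
y3 = d OR c = F OR F = F
y6 = y3 NAND d = F NAND F = T
y8 = y6 NOR e = T NOR F = F
y10 = y6 NOR y2 = T NOR F = F
y13 = y3 OR y8 = F OR F = F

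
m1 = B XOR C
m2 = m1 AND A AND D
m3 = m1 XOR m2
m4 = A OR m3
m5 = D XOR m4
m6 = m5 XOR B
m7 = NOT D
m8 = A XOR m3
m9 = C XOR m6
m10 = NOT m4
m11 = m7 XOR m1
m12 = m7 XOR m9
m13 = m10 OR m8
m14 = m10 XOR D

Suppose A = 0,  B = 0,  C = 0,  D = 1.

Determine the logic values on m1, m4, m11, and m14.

m1 = 0, m4 = 0, m11 = 0, m14 = 0

m1 = B XOR C = 0 XOR 0 = 0
m2 = m1 AND A AND D = 0 AND 0 AND 1 = 0
m3 = m1 XOR m2 = 0 XOR 0 = 0
m4 = A OR m3 = 0 OR 0 = 0
m7 = NOT D = NOT 1 = 0
m10 = NOT m4 = NOT 0 = 1
m11 = m7 XOR m1 = 0 XOR 0 = 0
m14 = m10 XOR D = 1 XOR 1 = 0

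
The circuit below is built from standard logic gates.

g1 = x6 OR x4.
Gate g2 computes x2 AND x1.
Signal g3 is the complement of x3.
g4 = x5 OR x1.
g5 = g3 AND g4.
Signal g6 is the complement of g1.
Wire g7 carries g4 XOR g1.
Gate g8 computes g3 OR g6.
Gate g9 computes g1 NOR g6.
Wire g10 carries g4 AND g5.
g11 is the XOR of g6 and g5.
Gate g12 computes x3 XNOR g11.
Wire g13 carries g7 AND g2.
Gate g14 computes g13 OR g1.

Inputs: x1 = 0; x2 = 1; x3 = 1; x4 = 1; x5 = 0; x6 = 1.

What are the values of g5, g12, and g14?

g5 = 0, g12 = 0, g14 = 1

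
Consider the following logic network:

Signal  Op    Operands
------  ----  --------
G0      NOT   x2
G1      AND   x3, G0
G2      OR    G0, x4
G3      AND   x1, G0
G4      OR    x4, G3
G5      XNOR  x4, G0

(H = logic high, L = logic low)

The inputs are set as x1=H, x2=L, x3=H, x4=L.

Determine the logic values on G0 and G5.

G0 = H, G5 = L

G0 = NOT x2 = NOT L = H
G5 = x4 XNOR G0 = L XNOR H = L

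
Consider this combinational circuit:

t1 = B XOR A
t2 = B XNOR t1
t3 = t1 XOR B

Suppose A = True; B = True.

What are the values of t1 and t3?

t1 = False, t3 = True

t1 = B XOR A = True XOR True = False
t3 = t1 XOR B = False XOR True = True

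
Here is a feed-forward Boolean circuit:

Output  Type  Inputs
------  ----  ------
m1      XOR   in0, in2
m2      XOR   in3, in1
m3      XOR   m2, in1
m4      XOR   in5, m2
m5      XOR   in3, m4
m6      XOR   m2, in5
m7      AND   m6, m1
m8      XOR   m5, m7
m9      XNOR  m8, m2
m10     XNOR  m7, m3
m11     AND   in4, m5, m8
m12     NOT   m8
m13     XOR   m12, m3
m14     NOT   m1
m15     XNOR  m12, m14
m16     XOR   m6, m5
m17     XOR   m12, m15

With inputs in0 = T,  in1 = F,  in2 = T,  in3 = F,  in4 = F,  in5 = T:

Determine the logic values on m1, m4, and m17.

m1 = F, m4 = T, m17 = F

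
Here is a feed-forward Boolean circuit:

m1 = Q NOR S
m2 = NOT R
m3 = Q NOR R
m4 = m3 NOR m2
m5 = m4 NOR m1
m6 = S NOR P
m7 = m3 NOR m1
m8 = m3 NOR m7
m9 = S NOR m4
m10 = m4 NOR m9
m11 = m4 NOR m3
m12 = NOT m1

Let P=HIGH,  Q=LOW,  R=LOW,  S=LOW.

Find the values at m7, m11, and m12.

m1 = Q NOR S = LOW NOR LOW = HIGH
m2 = NOT R = NOT LOW = HIGH
m3 = Q NOR R = LOW NOR LOW = HIGH
m4 = m3 NOR m2 = HIGH NOR HIGH = LOW
m7 = m3 NOR m1 = HIGH NOR HIGH = LOW
m11 = m4 NOR m3 = LOW NOR HIGH = LOW
m12 = NOT m1 = NOT HIGH = LOW

m7 = LOW  m11 = LOW  m12 = LOW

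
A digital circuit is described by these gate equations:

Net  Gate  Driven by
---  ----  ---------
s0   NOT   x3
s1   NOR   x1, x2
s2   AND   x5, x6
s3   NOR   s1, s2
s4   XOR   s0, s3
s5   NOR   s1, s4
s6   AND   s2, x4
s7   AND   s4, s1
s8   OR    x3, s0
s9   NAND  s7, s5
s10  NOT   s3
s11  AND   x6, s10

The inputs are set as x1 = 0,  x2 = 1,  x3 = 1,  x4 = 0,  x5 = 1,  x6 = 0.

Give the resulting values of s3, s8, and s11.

s0 = NOT x3 = NOT 1 = 0
s1 = x1 NOR x2 = 0 NOR 1 = 0
s2 = x5 AND x6 = 1 AND 0 = 0
s3 = s1 NOR s2 = 0 NOR 0 = 1
s8 = x3 OR s0 = 1 OR 0 = 1
s10 = NOT s3 = NOT 1 = 0
s11 = x6 AND s10 = 0 AND 0 = 0

s3 = 1; s8 = 1; s11 = 0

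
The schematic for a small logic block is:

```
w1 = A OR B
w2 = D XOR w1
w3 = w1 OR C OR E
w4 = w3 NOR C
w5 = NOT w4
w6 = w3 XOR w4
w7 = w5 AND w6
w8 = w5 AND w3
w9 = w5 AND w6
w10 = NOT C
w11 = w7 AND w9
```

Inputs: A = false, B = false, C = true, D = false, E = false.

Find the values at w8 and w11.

w1 = A OR B = false OR false = false
w3 = w1 OR C OR E = false OR true OR false = true
w4 = w3 NOR C = true NOR true = false
w5 = NOT w4 = NOT false = true
w6 = w3 XOR w4 = true XOR false = true
w7 = w5 AND w6 = true AND true = true
w8 = w5 AND w3 = true AND true = true
w9 = w5 AND w6 = true AND true = true
w11 = w7 AND w9 = true AND true = true

w8 = true  w11 = true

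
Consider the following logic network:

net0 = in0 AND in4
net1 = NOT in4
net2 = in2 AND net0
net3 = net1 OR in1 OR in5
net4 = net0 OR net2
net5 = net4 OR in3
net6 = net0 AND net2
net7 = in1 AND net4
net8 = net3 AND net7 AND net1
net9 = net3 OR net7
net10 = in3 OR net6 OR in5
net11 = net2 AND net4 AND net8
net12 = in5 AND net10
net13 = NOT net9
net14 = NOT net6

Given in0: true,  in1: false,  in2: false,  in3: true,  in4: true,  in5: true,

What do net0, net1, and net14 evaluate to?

net0 = in0 AND in4 = true AND true = true
net1 = NOT in4 = NOT true = false
net2 = in2 AND net0 = false AND true = false
net6 = net0 AND net2 = true AND false = false
net14 = NOT net6 = NOT false = true

net0 = true; net1 = false; net14 = true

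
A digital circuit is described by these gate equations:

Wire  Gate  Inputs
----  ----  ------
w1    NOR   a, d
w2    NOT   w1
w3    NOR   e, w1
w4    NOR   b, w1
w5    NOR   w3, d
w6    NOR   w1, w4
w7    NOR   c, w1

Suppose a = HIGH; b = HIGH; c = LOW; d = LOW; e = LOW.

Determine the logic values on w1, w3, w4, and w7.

w1 = a NOR d = HIGH NOR LOW = LOW
w3 = e NOR w1 = LOW NOR LOW = HIGH
w4 = b NOR w1 = HIGH NOR LOW = LOW
w7 = c NOR w1 = LOW NOR LOW = HIGH

w1 = LOW; w3 = HIGH; w4 = LOW; w7 = HIGH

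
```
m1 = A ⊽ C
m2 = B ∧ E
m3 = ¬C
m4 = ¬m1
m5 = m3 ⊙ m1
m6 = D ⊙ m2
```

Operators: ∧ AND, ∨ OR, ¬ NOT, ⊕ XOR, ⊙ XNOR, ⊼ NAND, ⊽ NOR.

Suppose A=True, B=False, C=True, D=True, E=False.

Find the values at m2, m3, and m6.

m2 = B AND E = False AND False = False
m3 = NOT C = NOT True = False
m6 = D XNOR m2 = True XNOR False = False

m2 = False; m3 = False; m6 = False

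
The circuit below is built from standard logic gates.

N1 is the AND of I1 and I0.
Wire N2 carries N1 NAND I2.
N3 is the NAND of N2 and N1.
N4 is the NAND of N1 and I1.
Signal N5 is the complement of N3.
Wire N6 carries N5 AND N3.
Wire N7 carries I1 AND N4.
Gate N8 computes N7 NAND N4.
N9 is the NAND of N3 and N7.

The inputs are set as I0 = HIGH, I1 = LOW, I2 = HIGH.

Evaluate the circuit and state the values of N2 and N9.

N1 = I1 AND I0 = LOW AND HIGH = LOW
N2 = N1 NAND I2 = LOW NAND HIGH = HIGH
N3 = N2 NAND N1 = HIGH NAND LOW = HIGH
N4 = N1 NAND I1 = LOW NAND LOW = HIGH
N7 = I1 AND N4 = LOW AND HIGH = LOW
N9 = N3 NAND N7 = HIGH NAND LOW = HIGH

N2 = HIGH  N9 = HIGH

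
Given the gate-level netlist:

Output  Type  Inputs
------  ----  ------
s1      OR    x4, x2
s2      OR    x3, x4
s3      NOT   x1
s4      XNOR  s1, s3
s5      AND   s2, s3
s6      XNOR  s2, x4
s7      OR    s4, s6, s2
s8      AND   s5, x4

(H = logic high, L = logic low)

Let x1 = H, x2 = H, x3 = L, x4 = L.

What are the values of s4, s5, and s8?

s4 = L  s5 = L  s8 = L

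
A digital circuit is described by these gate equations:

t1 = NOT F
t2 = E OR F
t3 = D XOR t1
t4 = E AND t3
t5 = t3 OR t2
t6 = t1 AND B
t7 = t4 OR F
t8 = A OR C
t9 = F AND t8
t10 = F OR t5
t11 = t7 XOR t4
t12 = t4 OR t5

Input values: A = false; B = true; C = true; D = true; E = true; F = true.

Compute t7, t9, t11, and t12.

t1 = NOT F = NOT true = false
t2 = E OR F = true OR true = true
t3 = D XOR t1 = true XOR false = true
t4 = E AND t3 = true AND true = true
t5 = t3 OR t2 = true OR true = true
t7 = t4 OR F = true OR true = true
t8 = A OR C = false OR true = true
t9 = F AND t8 = true AND true = true
t11 = t7 XOR t4 = true XOR true = false
t12 = t4 OR t5 = true OR true = true

t7 = true, t9 = true, t11 = false, t12 = true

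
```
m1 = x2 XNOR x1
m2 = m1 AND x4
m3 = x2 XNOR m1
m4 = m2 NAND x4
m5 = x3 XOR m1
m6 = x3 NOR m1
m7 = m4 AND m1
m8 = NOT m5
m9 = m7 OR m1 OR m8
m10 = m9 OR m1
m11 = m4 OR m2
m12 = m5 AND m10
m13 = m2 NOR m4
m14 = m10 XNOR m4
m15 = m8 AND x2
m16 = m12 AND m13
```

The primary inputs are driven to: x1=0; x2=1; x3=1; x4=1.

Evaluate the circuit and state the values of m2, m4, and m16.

m2 = 0, m4 = 1, m16 = 0

m1 = x2 XNOR x1 = 1 XNOR 0 = 0
m2 = m1 AND x4 = 0 AND 1 = 0
m4 = m2 NAND x4 = 0 NAND 1 = 1
m5 = x3 XOR m1 = 1 XOR 0 = 1
m7 = m4 AND m1 = 1 AND 0 = 0
m8 = NOT m5 = NOT 1 = 0
m9 = m7 OR m1 OR m8 = 0 OR 0 OR 0 = 0
m10 = m9 OR m1 = 0 OR 0 = 0
m12 = m5 AND m10 = 1 AND 0 = 0
m13 = m2 NOR m4 = 0 NOR 1 = 0
m16 = m12 AND m13 = 0 AND 0 = 0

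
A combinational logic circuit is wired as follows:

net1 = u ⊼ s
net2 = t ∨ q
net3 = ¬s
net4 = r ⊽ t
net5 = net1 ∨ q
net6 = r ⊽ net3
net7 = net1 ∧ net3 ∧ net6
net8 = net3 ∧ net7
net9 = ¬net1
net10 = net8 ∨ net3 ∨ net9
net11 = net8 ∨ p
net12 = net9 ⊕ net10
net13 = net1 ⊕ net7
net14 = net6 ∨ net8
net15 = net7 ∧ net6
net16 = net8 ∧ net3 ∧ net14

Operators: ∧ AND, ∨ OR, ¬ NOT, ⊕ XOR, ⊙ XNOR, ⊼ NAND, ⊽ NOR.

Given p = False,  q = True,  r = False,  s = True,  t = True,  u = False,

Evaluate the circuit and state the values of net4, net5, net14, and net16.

net4 = False  net5 = True  net14 = True  net16 = False

net1 = u NAND s = False NAND True = True
net3 = NOT s = NOT True = False
net4 = r NOR t = False NOR True = False
net5 = net1 OR q = True OR True = True
net6 = r NOR net3 = False NOR False = True
net7 = net1 AND net3 AND net6 = True AND False AND True = False
net8 = net3 AND net7 = False AND False = False
net14 = net6 OR net8 = True OR False = True
net16 = net8 AND net3 AND net14 = False AND False AND True = False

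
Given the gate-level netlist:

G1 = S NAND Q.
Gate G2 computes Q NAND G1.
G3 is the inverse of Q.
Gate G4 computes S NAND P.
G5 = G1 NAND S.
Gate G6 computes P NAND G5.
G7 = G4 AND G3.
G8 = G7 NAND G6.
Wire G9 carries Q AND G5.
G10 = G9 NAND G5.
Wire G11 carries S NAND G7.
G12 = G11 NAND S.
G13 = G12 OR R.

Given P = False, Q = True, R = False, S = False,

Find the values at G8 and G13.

G8 = True  G13 = True

G1 = S NAND Q = False NAND True = True
G3 = NOT Q = NOT True = False
G4 = S NAND P = False NAND False = True
G5 = G1 NAND S = True NAND False = True
G6 = P NAND G5 = False NAND True = True
G7 = G4 AND G3 = True AND False = False
G8 = G7 NAND G6 = False NAND True = True
G11 = S NAND G7 = False NAND False = True
G12 = G11 NAND S = True NAND False = True
G13 = G12 OR R = True OR False = True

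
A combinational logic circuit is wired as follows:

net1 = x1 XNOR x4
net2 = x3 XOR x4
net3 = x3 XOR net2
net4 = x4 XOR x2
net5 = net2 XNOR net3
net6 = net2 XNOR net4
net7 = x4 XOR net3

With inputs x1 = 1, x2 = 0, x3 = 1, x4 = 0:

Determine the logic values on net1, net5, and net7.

net1 = 0, net5 = 0, net7 = 0

net1 = x1 XNOR x4 = 1 XNOR 0 = 0
net2 = x3 XOR x4 = 1 XOR 0 = 1
net3 = x3 XOR net2 = 1 XOR 1 = 0
net5 = net2 XNOR net3 = 1 XNOR 0 = 0
net7 = x4 XOR net3 = 0 XOR 0 = 0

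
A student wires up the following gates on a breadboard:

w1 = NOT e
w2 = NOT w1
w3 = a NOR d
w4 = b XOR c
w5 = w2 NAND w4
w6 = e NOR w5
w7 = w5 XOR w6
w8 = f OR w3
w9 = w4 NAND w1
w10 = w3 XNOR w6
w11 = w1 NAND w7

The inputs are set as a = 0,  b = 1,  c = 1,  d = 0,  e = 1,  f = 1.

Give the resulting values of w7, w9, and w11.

w1 = NOT e = NOT 1 = 0
w2 = NOT w1 = NOT 0 = 1
w4 = b XOR c = 1 XOR 1 = 0
w5 = w2 NAND w4 = 1 NAND 0 = 1
w6 = e NOR w5 = 1 NOR 1 = 0
w7 = w5 XOR w6 = 1 XOR 0 = 1
w9 = w4 NAND w1 = 0 NAND 0 = 1
w11 = w1 NAND w7 = 0 NAND 1 = 1

w7 = 1  w9 = 1  w11 = 1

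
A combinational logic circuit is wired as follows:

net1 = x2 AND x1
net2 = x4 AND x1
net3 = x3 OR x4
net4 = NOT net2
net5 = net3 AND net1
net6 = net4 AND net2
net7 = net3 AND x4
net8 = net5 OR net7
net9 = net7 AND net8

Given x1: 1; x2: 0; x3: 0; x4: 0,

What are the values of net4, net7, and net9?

net4 = 1  net7 = 0  net9 = 0

net1 = x2 AND x1 = 0 AND 1 = 0
net2 = x4 AND x1 = 0 AND 1 = 0
net3 = x3 OR x4 = 0 OR 0 = 0
net4 = NOT net2 = NOT 0 = 1
net5 = net3 AND net1 = 0 AND 0 = 0
net7 = net3 AND x4 = 0 AND 0 = 0
net8 = net5 OR net7 = 0 OR 0 = 0
net9 = net7 AND net8 = 0 AND 0 = 0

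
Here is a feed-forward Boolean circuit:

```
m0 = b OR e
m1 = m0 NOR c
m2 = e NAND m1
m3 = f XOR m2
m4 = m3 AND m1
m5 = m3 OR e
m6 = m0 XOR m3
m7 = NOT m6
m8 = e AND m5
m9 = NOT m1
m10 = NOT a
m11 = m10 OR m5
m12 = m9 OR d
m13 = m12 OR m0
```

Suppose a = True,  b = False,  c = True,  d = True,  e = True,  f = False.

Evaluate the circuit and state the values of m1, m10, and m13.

m0 = b OR e = False OR True = True
m1 = m0 NOR c = True NOR True = False
m9 = NOT m1 = NOT False = True
m10 = NOT a = NOT True = False
m12 = m9 OR d = True OR True = True
m13 = m12 OR m0 = True OR True = True

m1 = False, m10 = False, m13 = True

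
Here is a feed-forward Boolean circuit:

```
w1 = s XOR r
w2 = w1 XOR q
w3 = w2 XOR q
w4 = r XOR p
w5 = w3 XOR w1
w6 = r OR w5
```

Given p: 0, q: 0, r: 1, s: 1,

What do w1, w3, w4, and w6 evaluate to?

w1 = 0, w3 = 0, w4 = 1, w6 = 1

w1 = s XOR r = 1 XOR 1 = 0
w2 = w1 XOR q = 0 XOR 0 = 0
w3 = w2 XOR q = 0 XOR 0 = 0
w4 = r XOR p = 1 XOR 0 = 1
w5 = w3 XOR w1 = 0 XOR 0 = 0
w6 = r OR w5 = 1 OR 0 = 1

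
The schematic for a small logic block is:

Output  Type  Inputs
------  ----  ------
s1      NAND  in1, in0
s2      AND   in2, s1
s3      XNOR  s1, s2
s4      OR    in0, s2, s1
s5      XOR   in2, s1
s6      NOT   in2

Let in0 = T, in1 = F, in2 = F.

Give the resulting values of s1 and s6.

s1 = T, s6 = T

s1 = in1 NAND in0 = F NAND T = T
s6 = NOT in2 = NOT F = T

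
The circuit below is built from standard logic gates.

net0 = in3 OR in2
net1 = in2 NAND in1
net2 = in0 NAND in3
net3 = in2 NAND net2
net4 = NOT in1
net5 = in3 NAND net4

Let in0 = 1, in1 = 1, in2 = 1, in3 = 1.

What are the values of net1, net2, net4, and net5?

net1 = 0; net2 = 0; net4 = 0; net5 = 1

net1 = in2 NAND in1 = 1 NAND 1 = 0
net2 = in0 NAND in3 = 1 NAND 1 = 0
net4 = NOT in1 = NOT 1 = 0
net5 = in3 NAND net4 = 1 NAND 0 = 1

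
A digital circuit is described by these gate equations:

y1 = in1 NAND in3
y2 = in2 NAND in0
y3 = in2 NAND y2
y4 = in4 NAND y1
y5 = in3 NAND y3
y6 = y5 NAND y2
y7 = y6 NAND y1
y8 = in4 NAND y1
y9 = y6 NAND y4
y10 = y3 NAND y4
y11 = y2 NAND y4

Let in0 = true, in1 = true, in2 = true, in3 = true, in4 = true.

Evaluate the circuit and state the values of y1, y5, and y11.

y1 = in1 NAND in3 = true NAND true = false
y2 = in2 NAND in0 = true NAND true = false
y3 = in2 NAND y2 = true NAND false = true
y4 = in4 NAND y1 = true NAND false = true
y5 = in3 NAND y3 = true NAND true = false
y11 = y2 NAND y4 = false NAND true = true

y1 = false; y5 = false; y11 = true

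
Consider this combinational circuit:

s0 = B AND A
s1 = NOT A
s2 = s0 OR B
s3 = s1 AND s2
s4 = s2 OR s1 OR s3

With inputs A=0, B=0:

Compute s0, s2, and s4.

s0 = 0, s2 = 0, s4 = 1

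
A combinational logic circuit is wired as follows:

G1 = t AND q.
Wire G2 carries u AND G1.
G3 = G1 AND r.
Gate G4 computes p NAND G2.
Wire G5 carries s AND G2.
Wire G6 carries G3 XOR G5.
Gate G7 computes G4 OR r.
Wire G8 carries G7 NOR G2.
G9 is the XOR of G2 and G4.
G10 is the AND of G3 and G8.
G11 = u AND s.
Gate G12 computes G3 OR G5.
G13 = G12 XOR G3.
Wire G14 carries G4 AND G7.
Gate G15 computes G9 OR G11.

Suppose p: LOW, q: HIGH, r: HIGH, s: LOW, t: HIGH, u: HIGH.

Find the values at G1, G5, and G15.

G1 = t AND q = HIGH AND HIGH = HIGH
G2 = u AND G1 = HIGH AND HIGH = HIGH
G4 = p NAND G2 = LOW NAND HIGH = HIGH
G5 = s AND G2 = LOW AND HIGH = LOW
G9 = G2 XOR G4 = HIGH XOR HIGH = LOW
G11 = u AND s = HIGH AND LOW = LOW
G15 = G9 OR G11 = LOW OR LOW = LOW

G1 = HIGH  G5 = LOW  G15 = LOW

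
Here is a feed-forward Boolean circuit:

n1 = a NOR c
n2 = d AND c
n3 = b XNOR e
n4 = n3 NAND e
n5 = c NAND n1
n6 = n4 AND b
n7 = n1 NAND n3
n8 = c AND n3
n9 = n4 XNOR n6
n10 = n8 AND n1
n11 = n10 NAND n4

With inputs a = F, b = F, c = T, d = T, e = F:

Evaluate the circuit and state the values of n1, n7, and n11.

n1 = F, n7 = T, n11 = T

n1 = a NOR c = F NOR T = F
n3 = b XNOR e = F XNOR F = T
n4 = n3 NAND e = T NAND F = T
n7 = n1 NAND n3 = F NAND T = T
n8 = c AND n3 = T AND T = T
n10 = n8 AND n1 = T AND F = F
n11 = n10 NAND n4 = F NAND T = T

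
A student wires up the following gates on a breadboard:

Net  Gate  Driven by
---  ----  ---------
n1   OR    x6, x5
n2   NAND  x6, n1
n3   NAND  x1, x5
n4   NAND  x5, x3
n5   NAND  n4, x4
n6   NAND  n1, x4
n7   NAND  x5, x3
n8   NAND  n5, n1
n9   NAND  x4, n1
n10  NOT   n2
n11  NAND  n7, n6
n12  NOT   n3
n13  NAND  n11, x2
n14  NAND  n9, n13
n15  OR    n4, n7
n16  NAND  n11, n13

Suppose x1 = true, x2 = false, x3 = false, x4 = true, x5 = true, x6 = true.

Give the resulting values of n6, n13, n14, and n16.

n1 = x6 OR x5 = true OR true = true
n6 = n1 NAND x4 = true NAND true = false
n7 = x5 NAND x3 = true NAND false = true
n9 = x4 NAND n1 = true NAND true = false
n11 = n7 NAND n6 = true NAND false = true
n13 = n11 NAND x2 = true NAND false = true
n14 = n9 NAND n13 = false NAND true = true
n16 = n11 NAND n13 = true NAND true = false

n6 = false  n13 = true  n14 = true  n16 = false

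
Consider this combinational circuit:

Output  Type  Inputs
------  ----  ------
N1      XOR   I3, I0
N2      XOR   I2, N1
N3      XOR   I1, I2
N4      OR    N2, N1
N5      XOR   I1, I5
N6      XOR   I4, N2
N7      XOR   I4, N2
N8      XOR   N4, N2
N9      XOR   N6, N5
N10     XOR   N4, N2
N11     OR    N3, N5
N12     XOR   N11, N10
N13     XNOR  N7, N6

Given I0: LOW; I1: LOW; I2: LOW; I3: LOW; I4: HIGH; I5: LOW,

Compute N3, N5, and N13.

N1 = I3 XOR I0 = LOW XOR LOW = LOW
N2 = I2 XOR N1 = LOW XOR LOW = LOW
N3 = I1 XOR I2 = LOW XOR LOW = LOW
N5 = I1 XOR I5 = LOW XOR LOW = LOW
N6 = I4 XOR N2 = HIGH XOR LOW = HIGH
N7 = I4 XOR N2 = HIGH XOR LOW = HIGH
N13 = N7 XNOR N6 = HIGH XNOR HIGH = HIGH

N3 = LOW; N5 = LOW; N13 = HIGH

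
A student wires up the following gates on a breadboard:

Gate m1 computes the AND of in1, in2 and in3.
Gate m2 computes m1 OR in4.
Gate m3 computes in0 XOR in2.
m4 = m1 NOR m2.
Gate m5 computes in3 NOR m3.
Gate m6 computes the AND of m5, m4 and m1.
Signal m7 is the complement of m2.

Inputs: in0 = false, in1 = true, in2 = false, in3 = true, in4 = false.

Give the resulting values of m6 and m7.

m6 = false, m7 = true

m1 = in1 AND in2 AND in3 = true AND false AND true = false
m2 = m1 OR in4 = false OR false = false
m3 = in0 XOR in2 = false XOR false = false
m4 = m1 NOR m2 = false NOR false = true
m5 = in3 NOR m3 = true NOR false = false
m6 = m5 AND m4 AND m1 = false AND true AND false = false
m7 = NOT m2 = NOT false = true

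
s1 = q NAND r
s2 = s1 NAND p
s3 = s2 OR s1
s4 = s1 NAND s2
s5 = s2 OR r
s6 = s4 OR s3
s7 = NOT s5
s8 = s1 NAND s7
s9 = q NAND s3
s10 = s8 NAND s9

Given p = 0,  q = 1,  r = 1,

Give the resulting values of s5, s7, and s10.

s5 = 1, s7 = 0, s10 = 1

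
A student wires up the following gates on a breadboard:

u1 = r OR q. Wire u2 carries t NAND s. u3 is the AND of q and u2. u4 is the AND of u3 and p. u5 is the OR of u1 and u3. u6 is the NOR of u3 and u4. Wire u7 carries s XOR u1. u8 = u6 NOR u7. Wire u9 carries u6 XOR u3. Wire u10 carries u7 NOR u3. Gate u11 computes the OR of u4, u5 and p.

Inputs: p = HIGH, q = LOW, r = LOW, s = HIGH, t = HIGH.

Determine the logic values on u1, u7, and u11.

u1 = r OR q = LOW OR LOW = LOW
u2 = t NAND s = HIGH NAND HIGH = LOW
u3 = q AND u2 = LOW AND LOW = LOW
u4 = u3 AND p = LOW AND HIGH = LOW
u5 = u1 OR u3 = LOW OR LOW = LOW
u7 = s XOR u1 = HIGH XOR LOW = HIGH
u11 = u4 OR u5 OR p = LOW OR LOW OR HIGH = HIGH

u1 = LOW; u7 = HIGH; u11 = HIGH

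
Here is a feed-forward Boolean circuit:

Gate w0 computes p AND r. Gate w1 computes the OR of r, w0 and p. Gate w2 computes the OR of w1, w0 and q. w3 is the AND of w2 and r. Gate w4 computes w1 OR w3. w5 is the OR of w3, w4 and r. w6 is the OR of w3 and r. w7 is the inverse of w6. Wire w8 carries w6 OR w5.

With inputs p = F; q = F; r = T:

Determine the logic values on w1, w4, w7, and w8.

w1 = T  w4 = T  w7 = F  w8 = T

w0 = p AND r = F AND T = F
w1 = r OR w0 OR p = T OR F OR F = T
w2 = w1 OR w0 OR q = T OR F OR F = T
w3 = w2 AND r = T AND T = T
w4 = w1 OR w3 = T OR T = T
w5 = w3 OR w4 OR r = T OR T OR T = T
w6 = w3 OR r = T OR T = T
w7 = NOT w6 = NOT T = F
w8 = w6 OR w5 = T OR T = T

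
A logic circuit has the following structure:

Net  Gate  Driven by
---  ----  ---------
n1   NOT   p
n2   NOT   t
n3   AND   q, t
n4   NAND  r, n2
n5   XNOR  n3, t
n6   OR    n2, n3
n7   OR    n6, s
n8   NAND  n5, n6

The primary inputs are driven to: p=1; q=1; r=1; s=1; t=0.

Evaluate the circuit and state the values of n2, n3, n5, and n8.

n2 = 1  n3 = 0  n5 = 1  n8 = 0

n2 = NOT t = NOT 0 = 1
n3 = q AND t = 1 AND 0 = 0
n5 = n3 XNOR t = 0 XNOR 0 = 1
n6 = n2 OR n3 = 1 OR 0 = 1
n8 = n5 NAND n6 = 1 NAND 1 = 0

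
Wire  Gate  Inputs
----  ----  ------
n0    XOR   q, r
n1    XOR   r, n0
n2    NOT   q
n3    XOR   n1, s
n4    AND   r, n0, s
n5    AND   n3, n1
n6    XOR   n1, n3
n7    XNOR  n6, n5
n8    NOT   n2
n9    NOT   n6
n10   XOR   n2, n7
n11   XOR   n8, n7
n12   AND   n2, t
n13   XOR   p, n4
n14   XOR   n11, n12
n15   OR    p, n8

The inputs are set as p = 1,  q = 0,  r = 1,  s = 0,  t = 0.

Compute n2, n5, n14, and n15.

n2 = 1; n5 = 0; n14 = 1; n15 = 1

n0 = q XOR r = 0 XOR 1 = 1
n1 = r XOR n0 = 1 XOR 1 = 0
n2 = NOT q = NOT 0 = 1
n3 = n1 XOR s = 0 XOR 0 = 0
n5 = n3 AND n1 = 0 AND 0 = 0
n6 = n1 XOR n3 = 0 XOR 0 = 0
n7 = n6 XNOR n5 = 0 XNOR 0 = 1
n8 = NOT n2 = NOT 1 = 0
n11 = n8 XOR n7 = 0 XOR 1 = 1
n12 = n2 AND t = 1 AND 0 = 0
n14 = n11 XOR n12 = 1 XOR 0 = 1
n15 = p OR n8 = 1 OR 0 = 1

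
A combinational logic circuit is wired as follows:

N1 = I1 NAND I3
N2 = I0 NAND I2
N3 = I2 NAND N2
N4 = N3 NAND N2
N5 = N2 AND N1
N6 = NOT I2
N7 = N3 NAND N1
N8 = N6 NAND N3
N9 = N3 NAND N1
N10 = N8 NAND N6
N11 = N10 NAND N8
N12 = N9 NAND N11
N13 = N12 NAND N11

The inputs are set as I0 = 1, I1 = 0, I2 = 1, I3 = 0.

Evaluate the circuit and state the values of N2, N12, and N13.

N1 = I1 NAND I3 = 0 NAND 0 = 1
N2 = I0 NAND I2 = 1 NAND 1 = 0
N3 = I2 NAND N2 = 1 NAND 0 = 1
N6 = NOT I2 = NOT 1 = 0
N8 = N6 NAND N3 = 0 NAND 1 = 1
N9 = N3 NAND N1 = 1 NAND 1 = 0
N10 = N8 NAND N6 = 1 NAND 0 = 1
N11 = N10 NAND N8 = 1 NAND 1 = 0
N12 = N9 NAND N11 = 0 NAND 0 = 1
N13 = N12 NAND N11 = 1 NAND 0 = 1

N2 = 0; N12 = 1; N13 = 1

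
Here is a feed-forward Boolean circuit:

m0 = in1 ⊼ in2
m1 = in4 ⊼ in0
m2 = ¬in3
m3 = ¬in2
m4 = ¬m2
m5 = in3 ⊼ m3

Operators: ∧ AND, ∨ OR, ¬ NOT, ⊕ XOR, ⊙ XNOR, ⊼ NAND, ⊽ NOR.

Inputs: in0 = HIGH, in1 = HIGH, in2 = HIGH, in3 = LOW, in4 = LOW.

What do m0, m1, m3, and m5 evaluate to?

m0 = LOW; m1 = HIGH; m3 = LOW; m5 = HIGH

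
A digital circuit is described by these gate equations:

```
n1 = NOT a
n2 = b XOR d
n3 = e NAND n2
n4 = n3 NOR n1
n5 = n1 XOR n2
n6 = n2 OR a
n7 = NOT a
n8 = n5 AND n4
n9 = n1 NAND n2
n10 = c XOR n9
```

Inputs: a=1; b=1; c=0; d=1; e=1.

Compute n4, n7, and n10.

n4 = 0; n7 = 0; n10 = 1

n1 = NOT a = NOT 1 = 0
n2 = b XOR d = 1 XOR 1 = 0
n3 = e NAND n2 = 1 NAND 0 = 1
n4 = n3 NOR n1 = 1 NOR 0 = 0
n7 = NOT a = NOT 1 = 0
n9 = n1 NAND n2 = 0 NAND 0 = 1
n10 = c XOR n9 = 0 XOR 1 = 1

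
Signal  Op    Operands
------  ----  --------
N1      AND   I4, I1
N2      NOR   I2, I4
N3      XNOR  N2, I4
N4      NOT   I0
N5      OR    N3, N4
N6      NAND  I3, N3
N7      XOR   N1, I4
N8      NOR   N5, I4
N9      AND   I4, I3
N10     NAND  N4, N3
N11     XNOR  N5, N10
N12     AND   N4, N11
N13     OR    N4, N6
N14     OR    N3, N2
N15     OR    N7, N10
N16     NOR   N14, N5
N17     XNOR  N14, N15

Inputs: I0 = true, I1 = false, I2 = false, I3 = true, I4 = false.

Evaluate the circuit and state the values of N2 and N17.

N2 = true, N17 = true

N1 = I4 AND I1 = false AND false = false
N2 = I2 NOR I4 = false NOR false = true
N3 = N2 XNOR I4 = true XNOR false = false
N4 = NOT I0 = NOT true = false
N7 = N1 XOR I4 = false XOR false = false
N10 = N4 NAND N3 = false NAND false = true
N14 = N3 OR N2 = false OR true = true
N15 = N7 OR N10 = false OR true = true
N17 = N14 XNOR N15 = true XNOR true = true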